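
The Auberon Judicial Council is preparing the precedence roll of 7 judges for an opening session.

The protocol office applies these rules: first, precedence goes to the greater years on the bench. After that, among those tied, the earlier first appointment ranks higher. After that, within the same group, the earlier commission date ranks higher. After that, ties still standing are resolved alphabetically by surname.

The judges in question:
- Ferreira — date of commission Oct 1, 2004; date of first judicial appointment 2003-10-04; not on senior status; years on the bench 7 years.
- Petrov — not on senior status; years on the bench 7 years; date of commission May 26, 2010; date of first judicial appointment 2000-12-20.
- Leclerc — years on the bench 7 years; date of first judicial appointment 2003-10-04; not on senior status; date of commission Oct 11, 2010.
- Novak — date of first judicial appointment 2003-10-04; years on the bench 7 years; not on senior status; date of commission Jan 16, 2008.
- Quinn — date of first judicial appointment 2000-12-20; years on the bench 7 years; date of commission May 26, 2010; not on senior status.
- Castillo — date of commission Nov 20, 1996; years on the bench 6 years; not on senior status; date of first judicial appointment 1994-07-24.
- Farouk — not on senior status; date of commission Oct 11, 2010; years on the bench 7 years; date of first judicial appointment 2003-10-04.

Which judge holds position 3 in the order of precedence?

By years on the bench (higher first): Petrov, Quinn, Ferreira, Novak, Farouk and Leclerc (each 7 years); then Castillo (6 years).
Among Petrov, Quinn, Ferreira, Novak, Farouk and Leclerc, by date of first judicial appointment (earlier first): Petrov and Quinn (2000-12-20) before Ferreira, Novak, Farouk and Leclerc (2003-10-04).
Petrov and Quinn both have date of commission May 26, 2010, so the next rule applies.
Among Petrov and Quinn, alphabetically by surname: Petrov before Quinn.
Among Ferreira, Novak, Farouk and Leclerc, by date of commission (earlier first): Ferreira (Oct 1, 2004) before Novak (Jan 16, 2008) before Farouk and Leclerc (Oct 11, 2010).
Among Farouk and Leclerc, alphabetically by surname: Farouk before Leclerc.
Order: Petrov, Quinn, Ferreira, Novak, Farouk, Leclerc, Castillo.

Ferreira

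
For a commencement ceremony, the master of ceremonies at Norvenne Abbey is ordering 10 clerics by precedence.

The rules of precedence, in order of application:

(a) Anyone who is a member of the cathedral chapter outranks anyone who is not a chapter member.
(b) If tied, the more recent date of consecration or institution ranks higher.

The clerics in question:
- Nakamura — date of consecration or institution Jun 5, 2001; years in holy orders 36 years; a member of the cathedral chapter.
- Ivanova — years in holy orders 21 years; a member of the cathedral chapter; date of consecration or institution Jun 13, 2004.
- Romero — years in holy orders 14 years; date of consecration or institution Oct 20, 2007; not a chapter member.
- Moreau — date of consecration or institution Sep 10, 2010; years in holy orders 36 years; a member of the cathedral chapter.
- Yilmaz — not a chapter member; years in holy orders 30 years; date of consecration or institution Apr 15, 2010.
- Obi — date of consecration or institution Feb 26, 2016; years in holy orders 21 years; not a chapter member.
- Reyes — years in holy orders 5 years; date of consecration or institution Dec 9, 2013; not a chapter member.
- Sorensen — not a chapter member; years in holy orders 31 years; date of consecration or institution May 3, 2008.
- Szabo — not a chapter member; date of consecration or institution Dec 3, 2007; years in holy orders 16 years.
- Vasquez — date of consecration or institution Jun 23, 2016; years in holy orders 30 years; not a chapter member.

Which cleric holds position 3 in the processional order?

Nakamura

By the first rule: Moreau, Ivanova and Nakamura (each a member of the cathedral chapter); then Vasquez, Obi, Reyes, Yilmaz, Sorensen, Szabo and Romero (each not a chapter member).
Among Moreau, Ivanova and Nakamura, by date of consecration or institution (later first): Moreau (Sep 10, 2010) before Ivanova (Jun 13, 2004) before Nakamura (Jun 5, 2001).
Among Vasquez, Obi, Reyes, Yilmaz, Sorensen, Szabo and Romero, by date of consecration or institution (later first): Vasquez (Jun 23, 2016) before Obi (Feb 26, 2016) before Reyes (Dec 9, 2013) before Yilmaz (Apr 15, 2010) before Sorensen (May 3, 2008) before Szabo (Dec 3, 2007) before Romero (Oct 20, 2007).
Order: Moreau, Ivanova, Nakamura, Vasquez, Obi, Reyes, Yilmaz, Sorensen, Szabo, Romero.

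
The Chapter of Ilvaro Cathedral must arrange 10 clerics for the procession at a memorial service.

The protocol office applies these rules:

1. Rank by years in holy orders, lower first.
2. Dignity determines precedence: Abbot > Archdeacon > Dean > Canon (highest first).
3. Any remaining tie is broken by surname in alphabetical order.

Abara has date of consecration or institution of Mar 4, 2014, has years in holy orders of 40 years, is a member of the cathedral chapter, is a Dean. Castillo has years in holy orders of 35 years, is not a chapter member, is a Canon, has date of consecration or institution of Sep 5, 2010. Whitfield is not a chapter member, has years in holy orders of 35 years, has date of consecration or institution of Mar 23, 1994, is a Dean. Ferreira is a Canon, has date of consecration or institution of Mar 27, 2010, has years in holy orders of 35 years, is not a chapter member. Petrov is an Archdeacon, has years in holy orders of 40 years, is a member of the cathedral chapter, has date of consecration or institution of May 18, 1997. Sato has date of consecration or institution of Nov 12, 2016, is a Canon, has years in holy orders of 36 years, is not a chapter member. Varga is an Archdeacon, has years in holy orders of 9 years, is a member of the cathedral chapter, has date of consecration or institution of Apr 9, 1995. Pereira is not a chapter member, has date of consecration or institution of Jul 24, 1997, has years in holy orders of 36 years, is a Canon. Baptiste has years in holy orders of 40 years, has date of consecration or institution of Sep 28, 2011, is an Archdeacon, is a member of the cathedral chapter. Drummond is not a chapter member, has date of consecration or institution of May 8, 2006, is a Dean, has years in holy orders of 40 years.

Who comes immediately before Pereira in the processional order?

Ferreira

By years in holy orders (lower first): Varga (9 years); then Whitfield, Castillo and Ferreira (each 35 years); then Pereira and Sato (both 36 years); then Baptiste, Petrov, Abara and Drummond (each 40 years).
Among Whitfield, Castillo and Ferreira, by dignity: Whitfield (Dean) before Castillo and Ferreira (Canon).
Among Castillo and Ferreira, alphabetically by surname: Castillo before Ferreira.
Pereira and Sato are each Canon, so the next rule applies.
Among Pereira and Sato, alphabetically by surname: Pereira before Sato.
Among Baptiste, Petrov, Abara and Drummond, by dignity: Baptiste and Petrov (Archdeacon) before Abara and Drummond (Dean).
Among Baptiste and Petrov, alphabetically by surname: Baptiste before Petrov.
Among Abara and Drummond, alphabetically by surname: Abara before Drummond.
Order: Varga, Whitfield, Castillo, Ferreira, Pereira, Sato, Baptiste, Petrov, Abara, Drummond.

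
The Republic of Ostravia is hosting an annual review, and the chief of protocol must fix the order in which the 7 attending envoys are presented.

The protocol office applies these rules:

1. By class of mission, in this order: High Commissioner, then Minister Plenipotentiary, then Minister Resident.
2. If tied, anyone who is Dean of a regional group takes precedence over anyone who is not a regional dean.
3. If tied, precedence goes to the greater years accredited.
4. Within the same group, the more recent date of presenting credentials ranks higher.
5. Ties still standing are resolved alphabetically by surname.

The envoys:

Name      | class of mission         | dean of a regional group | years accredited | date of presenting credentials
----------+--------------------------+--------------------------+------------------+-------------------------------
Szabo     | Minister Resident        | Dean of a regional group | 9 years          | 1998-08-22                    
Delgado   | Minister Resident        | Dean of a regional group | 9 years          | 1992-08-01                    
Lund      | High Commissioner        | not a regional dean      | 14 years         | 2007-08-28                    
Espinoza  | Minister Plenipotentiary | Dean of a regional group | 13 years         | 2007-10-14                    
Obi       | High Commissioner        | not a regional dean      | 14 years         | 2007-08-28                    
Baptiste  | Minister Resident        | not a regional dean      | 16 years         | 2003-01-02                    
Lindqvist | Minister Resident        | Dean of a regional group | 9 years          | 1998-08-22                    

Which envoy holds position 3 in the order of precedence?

Espinoza

By class of mission: Lund and Obi (High Commissioner); then Espinoza (Minister Plenipotentiary); then Lindqvist, Szabo, Delgado and Baptiste (Minister Resident).
Lund and Obi are each not a regional dean, so the next rule applies.
Lund and Obi both have years accredited 14 years, so the next rule applies.
Lund and Obi both have date of presenting credentials 2007-08-28, so the next rule applies.
Among Lund and Obi, alphabetically by surname: Lund before Obi.
Among Lindqvist, Szabo, Delgado and Baptiste, Dean of a regional group before not a regional dean: Lindqvist, Szabo and Delgado (Dean of a regional group) before Baptiste (not a regional dean).
Lindqvist, Szabo and Delgado all have years accredited 9 years, so the next rule applies.
Among Lindqvist, Szabo and Delgado, by date of presenting credentials (later first): Lindqvist and Szabo (1998-08-22) before Delgado (1992-08-01).
Among Lindqvist and Szabo, alphabetically by surname: Lindqvist before Szabo.
Order: Lund, Obi, Espinoza, Lindqvist, Szabo, Delgado, Baptiste.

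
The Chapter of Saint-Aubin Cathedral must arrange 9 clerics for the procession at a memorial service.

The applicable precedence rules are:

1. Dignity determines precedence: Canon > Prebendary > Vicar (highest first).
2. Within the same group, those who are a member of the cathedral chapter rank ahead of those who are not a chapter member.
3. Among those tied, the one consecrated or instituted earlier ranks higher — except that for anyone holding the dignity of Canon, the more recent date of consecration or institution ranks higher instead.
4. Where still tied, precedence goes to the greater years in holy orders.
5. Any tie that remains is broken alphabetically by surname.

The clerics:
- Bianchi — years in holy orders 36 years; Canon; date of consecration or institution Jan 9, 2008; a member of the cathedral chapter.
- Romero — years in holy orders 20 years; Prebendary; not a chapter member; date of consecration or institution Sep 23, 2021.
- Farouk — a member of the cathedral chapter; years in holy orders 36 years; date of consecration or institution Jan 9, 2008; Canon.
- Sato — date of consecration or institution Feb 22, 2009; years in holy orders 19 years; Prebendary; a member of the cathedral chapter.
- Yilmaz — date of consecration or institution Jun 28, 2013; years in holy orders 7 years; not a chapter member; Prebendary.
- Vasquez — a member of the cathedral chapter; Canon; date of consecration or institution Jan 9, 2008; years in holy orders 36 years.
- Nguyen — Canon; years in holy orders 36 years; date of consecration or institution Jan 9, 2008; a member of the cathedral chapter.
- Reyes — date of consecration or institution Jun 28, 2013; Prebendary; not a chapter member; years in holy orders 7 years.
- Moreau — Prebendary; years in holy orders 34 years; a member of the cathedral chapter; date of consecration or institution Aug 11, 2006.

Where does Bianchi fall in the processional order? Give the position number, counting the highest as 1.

By dignity: Bianchi, Farouk, Nguyen and Vasquez (Canon); then Moreau, Sato, Reyes, Yilmaz and Romero (Prebendary).
Bianchi, Farouk, Nguyen and Vasquez are each a member of the cathedral chapter, so the next rule applies.
Bianchi, Farouk, Nguyen and Vasquez all have date of consecration or institution Jan 9, 2008, so the next rule applies.
Bianchi, Farouk, Nguyen and Vasquez all have years in holy orders 36 years, so the next rule applies.
Among Bianchi, Farouk, Nguyen and Vasquez, alphabetically by surname: Bianchi before Farouk before Nguyen before Vasquez.
Among Moreau, Sato, Reyes, Yilmaz and Romero, a member of the cathedral chapter before not a chapter member: Moreau and Sato (a member of the cathedral chapter) before Reyes, Yilmaz and Romero (not a chapter member).
Among Moreau and Sato, by date of consecration or institution (earlier first): Moreau (Aug 11, 2006) before Sato (Feb 22, 2009).
Among Reyes, Yilmaz and Romero, by date of consecration or institution (earlier first): Reyes and Yilmaz (Jun 28, 2013) before Romero (Sep 23, 2021).
Reyes and Yilmaz both have years in holy orders 7 years, so the next rule applies.
Among Reyes and Yilmaz, alphabetically by surname: Reyes before Yilmaz.
Order: Bianchi, Farouk, Nguyen, Vasquez, Moreau, Sato, Reyes, Yilmaz, Romero. So position 1.

1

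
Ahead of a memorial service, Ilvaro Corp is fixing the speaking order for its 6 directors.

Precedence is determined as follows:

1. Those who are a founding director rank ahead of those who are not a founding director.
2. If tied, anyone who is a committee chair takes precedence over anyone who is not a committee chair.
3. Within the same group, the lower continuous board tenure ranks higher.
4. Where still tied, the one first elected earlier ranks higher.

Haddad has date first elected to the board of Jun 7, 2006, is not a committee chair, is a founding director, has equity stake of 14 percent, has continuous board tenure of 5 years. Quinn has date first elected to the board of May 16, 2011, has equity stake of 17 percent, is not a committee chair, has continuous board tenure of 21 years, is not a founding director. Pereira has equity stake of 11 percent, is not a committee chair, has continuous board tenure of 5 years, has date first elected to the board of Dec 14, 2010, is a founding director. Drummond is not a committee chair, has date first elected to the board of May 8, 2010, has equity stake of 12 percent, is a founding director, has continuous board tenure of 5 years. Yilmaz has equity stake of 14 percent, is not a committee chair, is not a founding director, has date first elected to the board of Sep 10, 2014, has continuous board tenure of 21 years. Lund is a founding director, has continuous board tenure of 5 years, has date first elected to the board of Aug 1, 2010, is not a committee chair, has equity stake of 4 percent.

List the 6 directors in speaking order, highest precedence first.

By the first rule: Haddad, Drummond, Lund and Pereira (each a founding director); then Quinn and Yilmaz (both not a founding director).
Haddad, Drummond, Lund and Pereira are each not a committee chair, so the next rule applies.
Haddad, Drummond, Lund and Pereira all have continuous board tenure 5 years, so the next rule applies.
Among Haddad, Drummond, Lund and Pereira, by date first elected to the board (earlier first): Haddad (Jun 7, 2006) before Drummond (May 8, 2010) before Lund (Aug 1, 2010) before Pereira (Dec 14, 2010).
Quinn and Yilmaz are each not a committee chair, so the next rule applies.
Quinn and Yilmaz both have continuous board tenure 21 years, so the next rule applies.
Among Quinn and Yilmaz, by date first elected to the board (earlier first): Quinn (May 16, 2011) before Yilmaz (Sep 10, 2014).
Full order: Haddad, Drummond, Lund, Pereira, Quinn, Yilmaz.

Haddad, Drummond, Lund, Pereira, Quinn, Yilmaz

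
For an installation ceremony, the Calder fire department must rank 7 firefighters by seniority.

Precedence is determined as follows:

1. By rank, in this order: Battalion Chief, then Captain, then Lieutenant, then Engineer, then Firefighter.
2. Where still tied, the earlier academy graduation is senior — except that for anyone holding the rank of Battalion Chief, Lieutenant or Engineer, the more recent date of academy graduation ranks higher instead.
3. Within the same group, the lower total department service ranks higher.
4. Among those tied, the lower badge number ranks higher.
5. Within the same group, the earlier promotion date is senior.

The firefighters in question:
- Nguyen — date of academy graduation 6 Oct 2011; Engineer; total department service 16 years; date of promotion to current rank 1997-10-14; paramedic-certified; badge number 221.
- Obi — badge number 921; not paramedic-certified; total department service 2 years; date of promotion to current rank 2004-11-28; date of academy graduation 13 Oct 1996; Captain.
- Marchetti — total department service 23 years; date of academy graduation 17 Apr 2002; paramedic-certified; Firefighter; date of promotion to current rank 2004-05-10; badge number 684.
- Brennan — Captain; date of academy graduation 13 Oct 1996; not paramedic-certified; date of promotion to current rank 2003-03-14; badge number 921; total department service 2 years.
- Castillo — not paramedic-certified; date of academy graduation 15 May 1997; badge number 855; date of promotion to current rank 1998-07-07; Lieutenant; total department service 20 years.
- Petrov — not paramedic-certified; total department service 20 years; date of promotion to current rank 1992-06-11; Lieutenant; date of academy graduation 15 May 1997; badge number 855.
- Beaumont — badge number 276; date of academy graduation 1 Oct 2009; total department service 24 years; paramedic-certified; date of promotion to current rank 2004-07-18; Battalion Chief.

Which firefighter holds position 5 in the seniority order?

Castillo

By rank: Beaumont (Battalion Chief); then Brennan and Obi (Captain); then Petrov and Castillo (Lieutenant); then Nguyen (Engineer); then Marchetti (Firefighter).
Brennan and Obi both have date of academy graduation 13 Oct 1996, so the next rule applies.
Brennan and Obi both have total department service 2 years, so the next rule applies.
Brennan and Obi both have badge number 921, so the next rule applies.
Among Brennan and Obi, by date of promotion to current rank (earlier first): Brennan (2003-03-14) before Obi (2004-11-28).
Petrov and Castillo both have date of academy graduation 15 May 1997, so the next rule applies.
Petrov and Castillo both have total department service 20 years, so the next rule applies.
Petrov and Castillo both have badge number 855, so the next rule applies.
Among Petrov and Castillo, by date of promotion to current rank (earlier first): Petrov (1992-06-11) before Castillo (1998-07-07).
Order: Beaumont, Brennan, Obi, Petrov, Castillo, Nguyen, Marchetti.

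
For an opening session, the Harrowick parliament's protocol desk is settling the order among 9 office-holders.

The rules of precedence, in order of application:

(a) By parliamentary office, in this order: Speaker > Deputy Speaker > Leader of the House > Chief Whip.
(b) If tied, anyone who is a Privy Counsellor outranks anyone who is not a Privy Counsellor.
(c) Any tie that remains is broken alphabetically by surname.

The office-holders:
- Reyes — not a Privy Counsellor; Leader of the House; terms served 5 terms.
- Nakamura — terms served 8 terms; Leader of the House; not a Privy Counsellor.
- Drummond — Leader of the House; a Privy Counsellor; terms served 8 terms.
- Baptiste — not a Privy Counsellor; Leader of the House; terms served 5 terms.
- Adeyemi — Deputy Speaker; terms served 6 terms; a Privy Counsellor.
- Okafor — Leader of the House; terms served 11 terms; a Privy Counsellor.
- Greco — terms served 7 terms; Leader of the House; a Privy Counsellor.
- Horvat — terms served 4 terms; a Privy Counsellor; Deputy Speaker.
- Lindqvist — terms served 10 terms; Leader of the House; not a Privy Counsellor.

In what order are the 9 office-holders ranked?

By parliamentary office: Adeyemi and Horvat (Deputy Speaker); then Drummond, Greco, Okafor, Baptiste, Lindqvist, Nakamura and Reyes (Leader of the House).
Adeyemi and Horvat are each a Privy Counsellor, so the next rule applies.
Among Adeyemi and Horvat, alphabetically by surname: Adeyemi before Horvat.
Among Drummond, Greco, Okafor, Baptiste, Lindqvist, Nakamura and Reyes, a Privy Counsellor before not a Privy Counsellor: Drummond, Greco and Okafor (a Privy Counsellor) before Baptiste, Lindqvist, Nakamura and Reyes (not a Privy Counsellor).
Among Drummond, Greco and Okafor, alphabetically by surname: Drummond before Greco before Okafor.
Among Baptiste, Lindqvist, Nakamura and Reyes, alphabetically by surname: Baptiste before Lindqvist before Nakamura before Reyes.
Full order: Adeyemi, Horvat, Drummond, Greco, Okafor, Baptiste, Lindqvist, Nakamura, Reyes.

Adeyemi, Horvat, Drummond, Greco, Okafor, Baptiste, Lindqvist, Nakamura, Reyes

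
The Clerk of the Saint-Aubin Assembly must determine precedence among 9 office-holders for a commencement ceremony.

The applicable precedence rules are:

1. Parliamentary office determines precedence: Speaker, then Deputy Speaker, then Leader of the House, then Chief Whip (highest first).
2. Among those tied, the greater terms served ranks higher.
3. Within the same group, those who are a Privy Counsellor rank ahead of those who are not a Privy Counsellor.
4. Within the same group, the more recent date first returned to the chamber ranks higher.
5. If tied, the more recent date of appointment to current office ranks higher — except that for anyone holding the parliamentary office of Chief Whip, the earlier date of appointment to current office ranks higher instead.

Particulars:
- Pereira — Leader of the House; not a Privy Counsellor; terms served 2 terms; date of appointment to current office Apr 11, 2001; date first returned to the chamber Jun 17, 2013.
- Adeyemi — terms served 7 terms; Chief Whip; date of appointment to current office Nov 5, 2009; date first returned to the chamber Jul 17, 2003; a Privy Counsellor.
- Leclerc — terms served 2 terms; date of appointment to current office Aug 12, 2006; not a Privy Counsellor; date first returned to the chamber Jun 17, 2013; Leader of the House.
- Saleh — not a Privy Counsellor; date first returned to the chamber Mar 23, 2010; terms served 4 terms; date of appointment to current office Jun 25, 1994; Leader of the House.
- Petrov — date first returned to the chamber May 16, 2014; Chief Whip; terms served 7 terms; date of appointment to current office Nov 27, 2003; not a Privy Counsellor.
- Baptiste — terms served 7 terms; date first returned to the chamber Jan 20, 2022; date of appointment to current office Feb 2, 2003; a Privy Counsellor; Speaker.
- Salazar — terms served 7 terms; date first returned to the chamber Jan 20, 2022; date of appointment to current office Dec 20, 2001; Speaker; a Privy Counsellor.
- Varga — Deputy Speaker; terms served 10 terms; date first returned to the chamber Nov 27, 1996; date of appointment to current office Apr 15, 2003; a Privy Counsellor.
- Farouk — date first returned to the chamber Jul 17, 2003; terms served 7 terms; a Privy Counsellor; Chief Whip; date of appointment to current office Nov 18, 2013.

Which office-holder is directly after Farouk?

By parliamentary office: Baptiste and Salazar (Speaker); then Varga (Deputy Speaker); then Saleh, Leclerc and Pereira (Leader of the House); then Adeyemi, Farouk and Petrov (Chief Whip).
Baptiste and Salazar both have terms served 7 terms, so the next rule applies.
Baptiste and Salazar are each a Privy Counsellor, so the next rule applies.
Baptiste and Salazar both have date first returned to the chamber Jan 20, 2022, so the next rule applies.
Among Baptiste and Salazar, by date of appointment to current office (later first): Baptiste (Feb 2, 2003) before Salazar (Dec 20, 2001).
Among Saleh, Leclerc and Pereira, by terms served (higher first): Saleh (4 terms) before Leclerc and Pereira (2 terms).
Leclerc and Pereira are each not a Privy Counsellor, so the next rule applies.
Leclerc and Pereira both have date first returned to the chamber Jun 17, 2013, so the next rule applies.
Among Leclerc and Pereira, by date of appointment to current office (later first): Leclerc (Aug 12, 2006) before Pereira (Apr 11, 2001).
Adeyemi, Farouk and Petrov all have terms served 7 terms, so the next rule applies.
Among Adeyemi, Farouk and Petrov, a Privy Counsellor before not a Privy Counsellor: Adeyemi and Farouk (a Privy Counsellor) before Petrov (not a Privy Counsellor).
Adeyemi and Farouk both have date first returned to the chamber Jul 17, 2003, so the next rule applies.
Among Adeyemi and Farouk, by date of appointment to current office (earlier first) (reversed rule for this group): Adeyemi (Nov 5, 2009) before Farouk (Nov 18, 2013).
Order: Baptiste, Salazar, Varga, Saleh, Leclerc, Pereira, Adeyemi, Farouk, Petrov.

Petrov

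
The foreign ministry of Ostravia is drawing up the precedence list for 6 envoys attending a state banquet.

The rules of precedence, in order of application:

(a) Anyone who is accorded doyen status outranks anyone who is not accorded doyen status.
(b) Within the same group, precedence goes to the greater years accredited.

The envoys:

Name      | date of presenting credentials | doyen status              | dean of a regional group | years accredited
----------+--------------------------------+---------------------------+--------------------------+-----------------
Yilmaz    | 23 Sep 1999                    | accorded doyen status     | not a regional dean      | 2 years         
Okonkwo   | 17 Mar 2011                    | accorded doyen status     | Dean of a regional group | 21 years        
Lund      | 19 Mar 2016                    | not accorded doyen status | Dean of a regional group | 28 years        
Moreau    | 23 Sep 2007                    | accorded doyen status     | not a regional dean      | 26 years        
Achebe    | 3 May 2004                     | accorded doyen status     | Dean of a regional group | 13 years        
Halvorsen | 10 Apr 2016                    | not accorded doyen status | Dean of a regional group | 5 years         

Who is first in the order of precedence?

By the first rule: Moreau, Okonkwo, Achebe and Yilmaz (each accorded doyen status); then Lund and Halvorsen (both not accorded doyen status).
Among Moreau, Okonkwo, Achebe and Yilmaz, by years accredited (higher first): Moreau (26 years) before Okonkwo (21 years) before Achebe (13 years) before Yilmaz (2 years).
Among Lund and Halvorsen, by years accredited (higher first): Lund (28 years) before Halvorsen (5 years).
Order: Moreau, Okonkwo, Achebe, Yilmaz, Lund, Halvorsen.

Moreau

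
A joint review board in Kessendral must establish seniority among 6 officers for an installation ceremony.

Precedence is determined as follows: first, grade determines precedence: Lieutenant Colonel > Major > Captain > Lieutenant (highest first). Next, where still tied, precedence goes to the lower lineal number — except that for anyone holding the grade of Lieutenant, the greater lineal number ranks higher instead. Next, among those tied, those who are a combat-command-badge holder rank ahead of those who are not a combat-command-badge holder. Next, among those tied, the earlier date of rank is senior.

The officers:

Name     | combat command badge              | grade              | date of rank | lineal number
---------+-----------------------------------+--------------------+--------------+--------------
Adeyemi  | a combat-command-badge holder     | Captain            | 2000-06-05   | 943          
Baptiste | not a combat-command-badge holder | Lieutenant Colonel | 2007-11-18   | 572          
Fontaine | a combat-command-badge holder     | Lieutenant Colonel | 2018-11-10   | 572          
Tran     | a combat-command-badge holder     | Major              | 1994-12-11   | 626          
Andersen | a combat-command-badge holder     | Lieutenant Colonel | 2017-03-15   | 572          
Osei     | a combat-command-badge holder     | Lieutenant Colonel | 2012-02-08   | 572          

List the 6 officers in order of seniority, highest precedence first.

By grade: Osei, Andersen, Fontaine and Baptiste (Lieutenant Colonel); then Tran (Major); then Adeyemi (Captain).
Osei, Andersen, Fontaine and Baptiste all have lineal number 572, so the next rule applies.
Among Osei, Andersen, Fontaine and Baptiste, a combat-command-badge holder before not a combat-command-badge holder: Osei, Andersen and Fontaine (a combat-command-badge holder) before Baptiste (not a combat-command-badge holder).
Among Osei, Andersen and Fontaine, by date of rank (earlier first): Osei (2012-02-08) before Andersen (2017-03-15) before Fontaine (2018-11-10).
Full order: Osei, Andersen, Fontaine, Baptiste, Tran, Adeyemi.

Osei, Andersen, Fontaine, Baptiste, Tran, Adeyemi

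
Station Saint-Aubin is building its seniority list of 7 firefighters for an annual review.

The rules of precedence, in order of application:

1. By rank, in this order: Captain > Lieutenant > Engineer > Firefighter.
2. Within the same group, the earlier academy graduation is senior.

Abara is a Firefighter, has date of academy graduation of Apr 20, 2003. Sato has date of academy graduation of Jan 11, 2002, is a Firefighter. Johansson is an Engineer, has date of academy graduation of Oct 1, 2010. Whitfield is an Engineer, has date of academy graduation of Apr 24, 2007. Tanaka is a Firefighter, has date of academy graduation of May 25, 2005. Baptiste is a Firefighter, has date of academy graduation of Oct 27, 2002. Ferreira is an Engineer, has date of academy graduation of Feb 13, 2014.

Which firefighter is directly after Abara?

By rank: Whitfield, Johansson and Ferreira (Engineer); then Sato, Baptiste, Abara and Tanaka (Firefighter).
Among Whitfield, Johansson and Ferreira, by date of academy graduation (earlier first): Whitfield (Apr 24, 2007) before Johansson (Oct 1, 2010) before Ferreira (Feb 13, 2014).
Among Sato, Baptiste, Abara and Tanaka, by date of academy graduation (earlier first): Sato (Jan 11, 2002) before Baptiste (Oct 27, 2002) before Abara (Apr 20, 2003) before Tanaka (May 25, 2005).
Order: Whitfield, Johansson, Ferreira, Sato, Baptiste, Abara, Tanaka.

Tanaka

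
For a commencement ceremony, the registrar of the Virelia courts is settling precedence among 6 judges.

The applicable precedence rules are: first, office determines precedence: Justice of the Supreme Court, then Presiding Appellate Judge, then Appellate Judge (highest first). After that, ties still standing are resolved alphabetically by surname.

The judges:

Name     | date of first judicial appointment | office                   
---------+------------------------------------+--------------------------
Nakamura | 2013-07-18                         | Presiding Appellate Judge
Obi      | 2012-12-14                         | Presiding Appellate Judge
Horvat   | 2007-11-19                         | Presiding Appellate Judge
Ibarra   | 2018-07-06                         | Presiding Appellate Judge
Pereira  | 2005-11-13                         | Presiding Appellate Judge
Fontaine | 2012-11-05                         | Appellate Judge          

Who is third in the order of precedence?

Nakamura

By office: Horvat, Ibarra, Nakamura, Obi and Pereira (Presiding Appellate Judge); then Fontaine (Appellate Judge).
Among Horvat, Ibarra, Nakamura, Obi and Pereira, alphabetically by surname: Horvat before Ibarra before Nakamura before Obi before Pereira.
Order: Horvat, Ibarra, Nakamura, Obi, Pereira, Fontaine.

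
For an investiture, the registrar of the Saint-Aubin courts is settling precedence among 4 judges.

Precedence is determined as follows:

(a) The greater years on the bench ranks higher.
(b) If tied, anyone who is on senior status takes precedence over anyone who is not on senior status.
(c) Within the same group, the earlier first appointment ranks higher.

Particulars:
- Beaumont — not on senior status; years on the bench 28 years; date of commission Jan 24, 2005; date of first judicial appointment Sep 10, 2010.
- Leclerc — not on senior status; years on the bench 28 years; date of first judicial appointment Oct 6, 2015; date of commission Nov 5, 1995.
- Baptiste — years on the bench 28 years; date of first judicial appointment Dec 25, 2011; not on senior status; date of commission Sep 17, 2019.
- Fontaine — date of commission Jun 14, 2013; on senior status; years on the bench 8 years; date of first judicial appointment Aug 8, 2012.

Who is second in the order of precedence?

By years on the bench (higher first): Beaumont, Baptiste and Leclerc (each 28 years); then Fontaine (8 years).
Beaumont, Baptiste and Leclerc are each not on senior status, so the next rule applies.
Among Beaumont, Baptiste and Leclerc, by date of first judicial appointment (earlier first): Beaumont (Sep 10, 2010) before Baptiste (Dec 25, 2011) before Leclerc (Oct 6, 2015).
Order: Beaumont, Baptiste, Leclerc, Fontaine.

Baptiste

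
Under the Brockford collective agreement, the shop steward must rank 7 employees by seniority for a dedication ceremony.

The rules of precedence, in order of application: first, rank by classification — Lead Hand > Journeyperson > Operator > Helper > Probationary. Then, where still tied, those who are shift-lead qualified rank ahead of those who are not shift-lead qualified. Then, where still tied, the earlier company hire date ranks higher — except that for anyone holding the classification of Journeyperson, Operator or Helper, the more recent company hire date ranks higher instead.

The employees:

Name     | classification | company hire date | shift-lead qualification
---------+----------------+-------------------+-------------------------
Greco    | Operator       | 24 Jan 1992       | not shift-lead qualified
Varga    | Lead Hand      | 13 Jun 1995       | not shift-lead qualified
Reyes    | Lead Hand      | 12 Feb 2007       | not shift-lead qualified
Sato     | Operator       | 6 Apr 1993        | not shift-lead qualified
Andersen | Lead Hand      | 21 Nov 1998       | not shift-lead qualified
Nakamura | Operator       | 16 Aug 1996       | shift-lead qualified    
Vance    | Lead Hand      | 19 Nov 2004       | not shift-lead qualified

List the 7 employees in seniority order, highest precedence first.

Varga, Andersen, Vance, Reyes, Nakamura, Sato, Greco

By classification: Varga, Andersen, Vance and Reyes (Lead Hand); then Nakamura, Sato and Greco (Operator).
Varga, Andersen, Vance and Reyes are each not shift-lead qualified, so the next rule applies.
Among Varga, Andersen, Vance and Reyes, by company hire date (earlier first): Varga (13 Jun 1995) before Andersen (21 Nov 1998) before Vance (19 Nov 2004) before Reyes (12 Feb 2007).
Among Nakamura, Sato and Greco, shift-lead qualified before not shift-lead qualified: Nakamura (shift-lead qualified) before Sato and Greco (not shift-lead qualified).
Among Sato and Greco, by company hire date (later first) (reversed rule for this group): Sato (6 Apr 1993) before Greco (24 Jan 1992).
Full order: Varga, Andersen, Vance, Reyes, Nakamura, Sato, Greco.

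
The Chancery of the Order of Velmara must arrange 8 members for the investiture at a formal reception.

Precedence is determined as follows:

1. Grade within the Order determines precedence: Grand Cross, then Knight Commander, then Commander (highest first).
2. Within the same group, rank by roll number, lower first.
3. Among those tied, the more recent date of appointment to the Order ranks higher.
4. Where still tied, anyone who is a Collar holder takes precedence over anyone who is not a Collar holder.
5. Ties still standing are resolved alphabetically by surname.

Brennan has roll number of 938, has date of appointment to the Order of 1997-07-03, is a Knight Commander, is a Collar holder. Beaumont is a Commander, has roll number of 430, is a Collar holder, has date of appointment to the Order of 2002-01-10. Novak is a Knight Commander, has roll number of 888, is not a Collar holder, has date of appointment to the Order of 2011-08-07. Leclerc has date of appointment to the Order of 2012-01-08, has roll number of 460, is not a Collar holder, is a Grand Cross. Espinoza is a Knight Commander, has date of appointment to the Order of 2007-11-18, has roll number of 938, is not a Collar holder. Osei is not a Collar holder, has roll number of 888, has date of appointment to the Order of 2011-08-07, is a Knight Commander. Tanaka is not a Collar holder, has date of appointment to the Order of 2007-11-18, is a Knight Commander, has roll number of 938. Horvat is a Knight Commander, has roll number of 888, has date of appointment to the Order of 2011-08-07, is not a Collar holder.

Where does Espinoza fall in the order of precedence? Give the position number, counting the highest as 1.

5

By grade within the Order: Leclerc (Grand Cross); then Horvat, Novak, Osei, Espinoza, Tanaka and Brennan (Knight Commander); then Beaumont (Commander).
Among Horvat, Novak, Osei, Espinoza, Tanaka and Brennan, by roll number (lower first): Horvat, Novak and Osei (888) before Espinoza, Tanaka and Brennan (938).
Horvat, Novak and Osei all have date of appointment to the Order 2011-08-07, so the next rule applies.
Horvat, Novak and Osei are each not a Collar holder, so the next rule applies.
Among Horvat, Novak and Osei, alphabetically by surname: Horvat before Novak before Osei.
Among Espinoza, Tanaka and Brennan, by date of appointment to the Order (later first): Espinoza and Tanaka (2007-11-18) before Brennan (1997-07-03).
Espinoza and Tanaka are each not a Collar holder, so the next rule applies.
Among Espinoza and Tanaka, alphabetically by surname: Espinoza before Tanaka.
Order: Leclerc, Horvat, Novak, Osei, Espinoza, Tanaka, Brennan, Beaumont. So position 5.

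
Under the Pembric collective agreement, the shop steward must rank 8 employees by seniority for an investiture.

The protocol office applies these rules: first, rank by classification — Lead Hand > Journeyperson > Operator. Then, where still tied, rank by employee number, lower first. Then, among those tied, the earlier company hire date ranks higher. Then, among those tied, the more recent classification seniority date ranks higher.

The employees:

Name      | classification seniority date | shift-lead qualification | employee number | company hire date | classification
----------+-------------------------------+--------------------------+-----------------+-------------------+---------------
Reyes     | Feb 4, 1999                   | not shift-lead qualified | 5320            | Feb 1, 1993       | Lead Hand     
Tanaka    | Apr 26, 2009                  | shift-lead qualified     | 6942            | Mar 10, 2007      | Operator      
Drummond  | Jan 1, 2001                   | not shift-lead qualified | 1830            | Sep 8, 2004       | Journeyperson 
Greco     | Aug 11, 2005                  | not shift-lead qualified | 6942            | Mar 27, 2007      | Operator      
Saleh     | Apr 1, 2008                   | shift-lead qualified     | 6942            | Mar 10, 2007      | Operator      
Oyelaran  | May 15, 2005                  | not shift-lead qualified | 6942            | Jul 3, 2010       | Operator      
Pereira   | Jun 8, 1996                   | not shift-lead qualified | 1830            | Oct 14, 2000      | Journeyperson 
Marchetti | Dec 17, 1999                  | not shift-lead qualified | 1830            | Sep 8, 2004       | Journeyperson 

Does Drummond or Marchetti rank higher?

By classification: Reyes (Lead Hand); then Pereira, Drummond and Marchetti (Journeyperson); then Tanaka, Saleh, Greco and Oyelaran (Operator).
Pereira, Drummond and Marchetti all have employee number 1830, so the next rule applies.
Among Pereira, Drummond and Marchetti, by company hire date (earlier first): Pereira (Oct 14, 2000) before Drummond and Marchetti (Sep 8, 2004).
Among Drummond and Marchetti, by classification seniority date (later first): Drummond (Jan 1, 2001) before Marchetti (Dec 17, 1999).
Tanaka, Saleh, Greco and Oyelaran all have employee number 6942, so the next rule applies.
Among Tanaka, Saleh, Greco and Oyelaran, by company hire date (earlier first): Tanaka and Saleh (Mar 10, 2007) before Greco (Mar 27, 2007) before Oyelaran (Jul 3, 2010).
Among Tanaka and Saleh, by classification seniority date (later first): Tanaka (Apr 26, 2009) before Saleh (Apr 1, 2008).
So Drummond takes precedence.

Drummond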